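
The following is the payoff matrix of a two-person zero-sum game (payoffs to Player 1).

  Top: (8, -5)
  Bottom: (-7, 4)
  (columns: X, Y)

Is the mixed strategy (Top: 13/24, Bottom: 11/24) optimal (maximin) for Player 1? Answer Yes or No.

No

Against X this mix gives (13/24)·8 + (11/24)·(-7) = 9/8.
Against Y this mix gives (13/24)·(-5) + (11/24)·4 = -7/8.
Player 2 will play Y, holding Player 1 to -7/8. Shifting weight toward the row that does better against Y would raise this floor (the equalizing mix achieves -1/8 against both Y and X), so the proposed strategy is not optimal.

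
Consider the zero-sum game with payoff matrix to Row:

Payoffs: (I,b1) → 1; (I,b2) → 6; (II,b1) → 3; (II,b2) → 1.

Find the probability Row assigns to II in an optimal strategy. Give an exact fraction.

5/7

Row minima: I → 1, II → 1; maximin = 1.
Column maxima: b1 → 3, b2 → 6; minimax = 3.
1 ≠ 3, so there is no saddle point; optimal play is mixed.
Let Row play I with probability p. Expected payoff against b1: 1p + 3(1−p) = −2p + 3; against b2: 6p + 1(1−p) = 5p + 1.
Setting these equal: −2p + 3 = 5p + 1 ⇒ −7p = -2 ⇒ p = 2/7, and the value is (-2)·(2/7) + 3 = 17/7.
For Column: with q = P(b1), equating I's and II's payoffs gives −5q + 6 = 2q + 1 ⇒ q = 5/7.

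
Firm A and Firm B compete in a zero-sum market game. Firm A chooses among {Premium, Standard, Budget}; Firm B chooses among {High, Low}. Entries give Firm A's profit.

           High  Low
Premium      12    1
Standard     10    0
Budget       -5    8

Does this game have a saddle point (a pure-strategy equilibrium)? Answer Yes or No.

Row minima: Premium → 1, Standard → 0, Budget → -5; maximin = 1.
Column maxima: High → 12, Low → 8; minimax = 8.
1 ≠ 8, so no pure-strategy equilibrium exists.

No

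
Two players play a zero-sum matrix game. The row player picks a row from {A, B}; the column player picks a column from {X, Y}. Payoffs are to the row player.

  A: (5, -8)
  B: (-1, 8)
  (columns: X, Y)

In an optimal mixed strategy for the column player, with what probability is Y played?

3/11

Row minima: A → -8, B → -1; maximin = -1.
Column maxima: X → 5, Y → 8; minimax = 5.
-1 ≠ 5, so there is no saddle point; optimal play is mixed.
Let the row player play A with probability p. Expected payoff against X: 5p + (-1)(1−p) = 6p − 1; against Y: (-8)p + 8(1−p) = −16p + 8.
Setting these equal: 6p − 1 = −16p + 8 ⇒ 22p = 9 ⇒ p = 9/22, and the value is (6)·(9/22) − 1 = 16/11.
For the column player: with q = P(X), equating A's and B's payoffs gives 13q − 8 = −9q + 8 ⇒ q = 8/11.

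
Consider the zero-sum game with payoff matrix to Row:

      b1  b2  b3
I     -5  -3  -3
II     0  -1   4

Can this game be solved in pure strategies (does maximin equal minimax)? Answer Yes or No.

Row minima: I → -5, II → -1; maximin = -1.
Column maxima: b1 → 0, b2 → -1, b3 → 4; minimax = -1.
maximin = minimax = -1, so a saddle point exists.

Yes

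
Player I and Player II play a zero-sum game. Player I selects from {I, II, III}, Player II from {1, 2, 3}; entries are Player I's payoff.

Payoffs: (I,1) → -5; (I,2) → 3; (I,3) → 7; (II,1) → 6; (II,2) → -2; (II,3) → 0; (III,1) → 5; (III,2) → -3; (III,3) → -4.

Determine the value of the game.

1/2

Row minima: I → -5, II → -2, III → -4; maximin = -2.
Column maxima: 1 → 6, 2 → 3, 3 → 7; minimax = 3.
-2 ≠ 3, so there is no saddle point; optimal play is mixed.
III is strictly dominated by II, so Player I never plays it.
With III eliminated, 3 is strictly dominated by 2 (it gives Player I strictly more in every remaining row), so Player II never plays it.
On the remaining 2×2 (I, II vs 1, 2):
Let Player I play I with probability p. Expected payoff against 1: (-5)p + 6(1−p) = −11p + 6; against 2: 3p + (-2)(1−p) = 5p − 2.
Setting these equal: −11p + 6 = 5p − 2 ⇒ −16p = -8 ⇒ p = 1/2, and the value is (-11)·(1/2) + 6 = 1/2.
For Player II: with q = P(1), equating I's and II's payoffs gives −8q + 3 = 8q − 2 ⇒ q = 5/16.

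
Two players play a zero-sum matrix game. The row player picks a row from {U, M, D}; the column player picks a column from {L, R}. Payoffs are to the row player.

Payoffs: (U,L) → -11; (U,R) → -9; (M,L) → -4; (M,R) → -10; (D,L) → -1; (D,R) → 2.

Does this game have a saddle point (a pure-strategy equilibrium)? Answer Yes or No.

Yes

Row minima: U → -11, M → -10, D → -1; maximin = -1.
Column maxima: L → -1, R → 2; minimax = -1.
maximin = minimax = -1, so a saddle point exists.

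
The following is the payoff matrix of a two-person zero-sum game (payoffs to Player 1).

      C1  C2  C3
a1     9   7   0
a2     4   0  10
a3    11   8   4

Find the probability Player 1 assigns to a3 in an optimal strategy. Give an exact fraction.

5/7

Row minima: a1 → 0, a2 → 0, a3 → 4; maximin = 4.
Column maxima: C1 → 11, C2 → 8, C3 → 10; minimax = 8.
4 ≠ 8, so there is no saddle point; optimal play is mixed.
a1 is strictly dominated by a3, so Player 1 never plays it.
C1 is strictly dominated by C2 (it gives Player 1 strictly more in every row), so Player 2 never plays it.
On the remaining 2×2 (a2, a3 vs C2, C3):
Let Player 1 play a2 with probability p. Expected payoff against C2: 0p + 8(1−p) = −8p + 8; against C3: 10p + 4(1−p) = 6p + 4.
Setting these equal: −8p + 8 = 6p + 4 ⇒ −14p = -4 ⇒ p = 2/7, and the value is (-8)·(2/7) + 8 = 40/7.
For Player 2: with q = P(C2), equating a2's and a3's payoffs gives −10q + 10 = 4q + 4 ⇒ q = 3/7.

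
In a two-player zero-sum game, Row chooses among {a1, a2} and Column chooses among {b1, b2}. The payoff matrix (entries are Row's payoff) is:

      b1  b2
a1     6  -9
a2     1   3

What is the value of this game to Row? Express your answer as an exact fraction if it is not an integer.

Row minima: a1 → -9, a2 → 1; maximin = 1.
Column maxima: b1 → 6, b2 → 3; minimax = 3.
1 ≠ 3, so there is no saddle point; optimal play is mixed.
Let Row play a1 with probability p. Expected payoff against b1: 6p + 1(1−p) = 5p + 1; against b2: (-9)p + 3(1−p) = −12p + 3.
Setting these equal: 5p + 1 = −12p + 3 ⇒ 17p = 2 ⇒ p = 2/17, and the value is (5)·(2/17) + 1 = 27/17.
For Column: with q = P(b1), equating a1's and a2's payoffs gives 15q − 9 = −2q + 3 ⇒ q = 12/17.

27/17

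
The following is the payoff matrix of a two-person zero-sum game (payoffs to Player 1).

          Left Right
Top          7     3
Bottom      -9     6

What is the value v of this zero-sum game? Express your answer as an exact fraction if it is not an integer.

69/19

Row minima: Top → 3, Bottom → -9; maximin = 3.
Column maxima: Left → 7, Right → 6; minimax = 6.
3 ≠ 6, so there is no saddle point; optimal play is mixed.
Let Player 1 play Top with probability p. Expected payoff against Left: 7p + (-9)(1−p) = 16p − 9; against Right: 3p + 6(1−p) = −3p + 6.
Setting these equal: 16p − 9 = −3p + 6 ⇒ 19p = 15 ⇒ p = 15/19, and the value is (16)·(15/19) − 9 = 69/19.
For Player 2: with q = P(Left), equating Top's and Bottom's payoffs gives 4q + 3 = −15q + 6 ⇒ q = 3/19.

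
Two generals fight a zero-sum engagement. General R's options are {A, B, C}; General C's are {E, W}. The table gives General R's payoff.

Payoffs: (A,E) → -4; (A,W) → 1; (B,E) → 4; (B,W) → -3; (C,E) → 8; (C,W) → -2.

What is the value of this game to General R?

Row minima: A → -4, B → -3, C → -2; maximin = -2.
Column maxima: E → 8, W → 1; minimax = 1.
-2 ≠ 1, so there is no saddle point; optimal play is mixed.
B is strictly dominated by C, so General R never plays it.
On the remaining 2×2 (A, C vs E, W):
Let General R play A with probability p. Expected payoff against E: (-4)p + 8(1−p) = −12p + 8; against W: 1p + (-2)(1−p) = 3p − 2.
Setting these equal: −12p + 8 = 3p − 2 ⇒ −15p = -10 ⇒ p = 2/3, and the value is (-12)·(2/3) + 8 = 0.
For General C: with q = P(E), equating A's and C's payoffs gives −5q + 1 = 10q − 2 ⇒ q = 1/5.

0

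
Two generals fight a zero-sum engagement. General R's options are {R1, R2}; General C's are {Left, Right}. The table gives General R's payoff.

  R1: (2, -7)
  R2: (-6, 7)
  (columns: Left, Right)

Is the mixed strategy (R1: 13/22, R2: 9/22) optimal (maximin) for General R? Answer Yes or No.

Yes

Against Left this mix gives (13/22)·2 + (9/22)·(-6) = -14/11.
Against Right this mix gives (13/22)·(-7) + (9/22)·7 = -14/11.
All of General C's active replies (Left, Right) yield -14/11, and no column does worse for General R. The mix makes General C indifferent and guarantees -14/11, so it is optimal.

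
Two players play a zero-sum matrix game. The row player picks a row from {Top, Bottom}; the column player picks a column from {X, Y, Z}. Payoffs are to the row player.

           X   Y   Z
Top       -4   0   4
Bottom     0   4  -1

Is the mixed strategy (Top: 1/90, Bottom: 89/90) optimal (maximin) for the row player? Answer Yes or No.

Against X this mix gives (1/90)·(-4) + (89/90)·0 = -2/45.
Against Y this mix gives (1/90)·0 + (89/90)·4 = 178/45.
Against Z this mix gives (1/90)·4 + (89/90)·(-1) = -17/18.
The column player will play Z, holding the row player to -17/18. Shifting weight toward the row that does better against Z would raise this floor (the equalizing mix achieves -4/9 against both Z and X), so the proposed strategy is not optimal.

No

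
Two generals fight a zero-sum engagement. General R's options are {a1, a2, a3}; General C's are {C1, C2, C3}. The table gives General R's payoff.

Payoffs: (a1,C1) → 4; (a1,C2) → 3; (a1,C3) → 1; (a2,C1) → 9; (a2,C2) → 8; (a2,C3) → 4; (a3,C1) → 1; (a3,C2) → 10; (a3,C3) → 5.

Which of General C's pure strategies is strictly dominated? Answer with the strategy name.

C2

C3 holds General R's payoff strictly below C2 in every row: 1 < 3, 4 < 8, 5 < 10.
So C2 is strictly dominated for General C.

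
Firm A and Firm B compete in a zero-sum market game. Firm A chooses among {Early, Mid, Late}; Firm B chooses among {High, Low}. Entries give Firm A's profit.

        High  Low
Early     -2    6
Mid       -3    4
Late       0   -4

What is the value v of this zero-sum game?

Row minima: Early → -2, Mid → -3, Late → -4; maximin = -2.
Column maxima: High → 0, Low → 6; minimax = 0.
-2 ≠ 0, so there is no saddle point; optimal play is mixed.
Mid is strictly dominated by Early, so Firm A never plays it.
On the remaining 2×2 (Early, Late vs High, Low):
Let Firm A play Early with probability p. Expected payoff against High: (-2)p + 0(1−p) = −2p; against Low: 6p + (-4)(1−p) = 10p − 4.
Setting these equal: −2p = 10p − 4 ⇒ −12p = -4 ⇒ p = 1/3, and the value is (-2)·(1/3) = -2/3.
For Firm B: with q = P(High), equating Early's and Late's payoffs gives −8q + 6 = 4q − 4 ⇒ q = 5/6.

-2/3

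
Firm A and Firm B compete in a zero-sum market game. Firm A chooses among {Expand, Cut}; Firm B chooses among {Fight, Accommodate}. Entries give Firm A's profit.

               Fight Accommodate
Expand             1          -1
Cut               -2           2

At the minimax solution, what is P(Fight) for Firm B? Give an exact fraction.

1/2

Row minima: Expand → -1, Cut → -2; maximin = -1.
Column maxima: Fight → 1, Accommodate → 2; minimax = 1.
-1 ≠ 1, so there is no saddle point; optimal play is mixed.
Let Firm A play Expand with probability p. Expected payoff against Fight: 1p + (-2)(1−p) = 3p − 2; against Accommodate: (-1)p + 2(1−p) = −3p + 2.
Setting these equal: 3p − 2 = −3p + 2 ⇒ 6p = 4 ⇒ p = 2/3, and the value is (3)·(2/3) − 2 = 0.
For Firm B: with q = P(Fight), equating Expand's and Cut's payoffs gives 2q − 1 = −4q + 2 ⇒ q = 1/2.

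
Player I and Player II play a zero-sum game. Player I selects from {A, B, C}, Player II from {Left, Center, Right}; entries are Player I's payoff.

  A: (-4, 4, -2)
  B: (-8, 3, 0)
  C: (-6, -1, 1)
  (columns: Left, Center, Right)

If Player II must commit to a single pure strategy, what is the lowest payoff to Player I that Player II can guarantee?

Column maxima: Left → -4, Center → 4, Right → 1.
The smallest of these is -4.

-4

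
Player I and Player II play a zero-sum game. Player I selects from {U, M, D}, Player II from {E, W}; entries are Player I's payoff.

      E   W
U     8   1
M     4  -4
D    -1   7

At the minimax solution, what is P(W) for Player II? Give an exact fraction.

3/5

Row minima: U → 1, M → -4, D → -1; maximin = 1.
Column maxima: E → 8, W → 7; minimax = 7.
1 ≠ 7, so there is no saddle point; optimal play is mixed.
M is strictly dominated by U, so Player I never plays it.
On the remaining 2×2 (U, D vs E, W):
Let Player I play U with probability p. Expected payoff against E: 8p + (-1)(1−p) = 9p − 1; against W: 1p + 7(1−p) = −6p + 7.
Setting these equal: 9p − 1 = −6p + 7 ⇒ 15p = 8 ⇒ p = 8/15, and the value is (9)·(8/15) − 1 = 19/5.
For Player II: with q = P(E), equating U's and D's payoffs gives 7q + 1 = −8q + 7 ⇒ q = 2/5.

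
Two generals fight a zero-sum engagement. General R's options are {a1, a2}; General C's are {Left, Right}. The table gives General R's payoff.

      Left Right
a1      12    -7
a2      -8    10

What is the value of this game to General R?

Row minima: a1 → -7, a2 → -8; maximin = -7.
Column maxima: Left → 12, Right → 10; minimax = 10.
-7 ≠ 10, so there is no saddle point; optimal play is mixed.
Let General R play a1 with probability p. Expected payoff against Left: 12p + (-8)(1−p) = 20p − 8; against Right: (-7)p + 10(1−p) = −17p + 10.
Setting these equal: 20p − 8 = −17p + 10 ⇒ 37p = 18 ⇒ p = 18/37, and the value is (20)·(18/37) − 8 = 64/37.
For General C: with q = P(Left), equating a1's and a2's payoffs gives 19q − 7 = −18q + 10 ⇒ q = 17/37.

64/37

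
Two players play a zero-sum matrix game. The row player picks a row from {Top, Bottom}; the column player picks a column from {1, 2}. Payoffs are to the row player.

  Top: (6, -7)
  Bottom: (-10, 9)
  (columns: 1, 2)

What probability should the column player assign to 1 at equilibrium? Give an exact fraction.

1/2

Row minima: Top → -7, Bottom → -10; maximin = -7.
Column maxima: 1 → 6, 2 → 9; minimax = 6.
-7 ≠ 6, so there is no saddle point; optimal play is mixed.
Let the row player play Top with probability p. Expected payoff against 1: 6p + (-10)(1−p) = 16p − 10; against 2: (-7)p + 9(1−p) = −16p + 9.
Setting these equal: 16p − 10 = −16p + 9 ⇒ 32p = 19 ⇒ p = 19/32, and the value is (16)·(19/32) − 10 = -1/2.
For the column player: with q = P(1), equating Top's and Bottom's payoffs gives 13q − 7 = −19q + 9 ⇒ q = 1/2.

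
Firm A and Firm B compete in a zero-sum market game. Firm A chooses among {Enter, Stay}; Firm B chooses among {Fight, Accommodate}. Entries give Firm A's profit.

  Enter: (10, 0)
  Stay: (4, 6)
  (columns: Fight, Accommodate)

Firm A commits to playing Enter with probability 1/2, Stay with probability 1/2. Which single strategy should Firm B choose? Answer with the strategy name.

If Firm B plays Fight, Firm A's expected payoff is (1/2)·10 + (1/2)·4 = 7.
If Firm B plays Accommodate, Firm A's expected payoff is (1/2)·0 + (1/2)·6 = 3.
Firm B minimizes Firm A's payoff; the smallest is 3, so the best response is Accommodate.

Accommodate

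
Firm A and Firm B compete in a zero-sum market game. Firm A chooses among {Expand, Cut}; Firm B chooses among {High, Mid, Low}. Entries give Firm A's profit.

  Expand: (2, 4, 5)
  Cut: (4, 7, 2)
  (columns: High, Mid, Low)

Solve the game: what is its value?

Row minima: Expand → 2, Cut → 2; maximin = 2.
Column maxima: High → 4, Mid → 7, Low → 5; minimax = 4.
2 ≠ 4, so there is no saddle point; optimal play is mixed.
Mid is strictly dominated by High (it gives Firm A strictly more in every row), so Firm B never plays it.
On the remaining 2×2 (Expand, Cut vs High, Low):
Let Firm A play Expand with probability p. Expected payoff against High: 2p + 4(1−p) = −2p + 4; against Low: 5p + 2(1−p) = 3p + 2.
Setting these equal: −2p + 4 = 3p + 2 ⇒ −5p = -2 ⇒ p = 2/5, and the value is (-2)·(2/5) + 4 = 16/5.
For Firm B: with q = P(High), equating Expand's and Cut's payoffs gives −3q + 5 = 2q + 2 ⇒ q = 3/5.

16/5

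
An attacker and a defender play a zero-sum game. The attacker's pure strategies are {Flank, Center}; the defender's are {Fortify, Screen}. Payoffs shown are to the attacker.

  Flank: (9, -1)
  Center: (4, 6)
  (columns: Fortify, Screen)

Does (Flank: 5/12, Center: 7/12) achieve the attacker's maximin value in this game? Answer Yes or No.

No

Against Fortify this mix gives (5/12)·9 + (7/12)·4 = 73/12.
Against Screen this mix gives (5/12)·(-1) + (7/12)·6 = 37/12.
The defender will play Screen, holding the attacker to 37/12. Shifting weight toward the row that does better against Screen would raise this floor (the equalizing mix achieves 29/6 against both Screen and Fortify), so the proposed strategy is not optimal.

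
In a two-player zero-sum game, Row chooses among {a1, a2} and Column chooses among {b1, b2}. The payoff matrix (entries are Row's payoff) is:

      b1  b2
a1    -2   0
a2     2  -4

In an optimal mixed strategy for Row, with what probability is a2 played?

1/4

Row minima: a1 → -2, a2 → -4; maximin = -2.
Column maxima: b1 → 2, b2 → 0; minimax = 0.
-2 ≠ 0, so there is no saddle point; optimal play is mixed.
Let Row play a1 with probability p. Expected payoff against b1: (-2)p + 2(1−p) = −4p + 2; against b2: 0p + (-4)(1−p) = 4p − 4.
Setting these equal: −4p + 2 = 4p − 4 ⇒ −8p = -6 ⇒ p = 3/4, and the value is (-4)·(3/4) + 2 = -1.
For Column: with q = P(b1), equating a1's and a2's payoffs gives −2q = 6q − 4 ⇒ q = 1/2.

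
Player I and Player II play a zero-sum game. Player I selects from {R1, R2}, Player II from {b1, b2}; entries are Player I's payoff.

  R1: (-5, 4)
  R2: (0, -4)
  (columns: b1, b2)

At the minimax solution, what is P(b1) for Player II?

Row minima: R1 → -5, R2 → -4; maximin = -4.
Column maxima: b1 → 0, b2 → 4; minimax = 0.
-4 ≠ 0, so there is no saddle point; optimal play is mixed.
Let Player I play R1 with probability p. Expected payoff against b1: (-5)p + 0(1−p) = −5p; against b2: 4p + (-4)(1−p) = 8p − 4.
Setting these equal: −5p = 8p − 4 ⇒ −13p = -4 ⇒ p = 4/13, and the value is (-5)·(4/13) = -20/13.
For Player II: with q = P(b1), equating R1's and R2's payoffs gives −9q + 4 = 4q − 4 ⇒ q = 8/13.

8/13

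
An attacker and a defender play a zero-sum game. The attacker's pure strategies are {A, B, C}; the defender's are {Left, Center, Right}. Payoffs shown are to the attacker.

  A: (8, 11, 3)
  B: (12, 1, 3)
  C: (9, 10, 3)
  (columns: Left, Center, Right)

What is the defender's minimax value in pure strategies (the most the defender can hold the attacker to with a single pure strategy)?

3

Column maxima: Left → 12, Center → 11, Right → 3.
The smallest of these is 3.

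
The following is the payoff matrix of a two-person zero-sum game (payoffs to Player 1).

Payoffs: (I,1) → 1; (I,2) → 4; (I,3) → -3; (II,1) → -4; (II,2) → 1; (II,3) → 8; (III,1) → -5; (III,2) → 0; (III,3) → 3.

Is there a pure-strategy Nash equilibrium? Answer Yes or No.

Row minima: I → -3, II → -4, III → -5; maximin = -3.
Column maxima: 1 → 1, 2 → 4, 3 → 8; minimax = 1.
-3 ≠ 1, so no pure-strategy equilibrium exists.

No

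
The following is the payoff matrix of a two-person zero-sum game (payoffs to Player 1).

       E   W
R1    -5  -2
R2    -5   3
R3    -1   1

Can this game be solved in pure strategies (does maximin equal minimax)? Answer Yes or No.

Row minima: R1 → -5, R2 → -5, R3 → -1; maximin = -1.
Column maxima: E → -1, W → 3; minimax = -1.
maximin = minimax = -1, so a saddle point exists.

Yes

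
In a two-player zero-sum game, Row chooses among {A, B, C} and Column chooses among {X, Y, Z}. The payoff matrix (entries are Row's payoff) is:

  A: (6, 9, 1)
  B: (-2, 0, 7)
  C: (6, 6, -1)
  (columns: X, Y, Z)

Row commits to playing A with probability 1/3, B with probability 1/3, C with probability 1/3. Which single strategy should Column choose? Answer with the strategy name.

If Column plays X, Row's expected payoff is (1/3)·6 + (1/3)·(-2) + (1/3)·6 = 10/3.
If Column plays Y, Row's expected payoff is (1/3)·9 + (1/3)·0 + (1/3)·6 = 5.
If Column plays Z, Row's expected payoff is (1/3)·1 + (1/3)·7 + (1/3)·(-1) = 7/3.
Column minimizes Row's payoff; the smallest is 7/3, so the best response is Z.

Z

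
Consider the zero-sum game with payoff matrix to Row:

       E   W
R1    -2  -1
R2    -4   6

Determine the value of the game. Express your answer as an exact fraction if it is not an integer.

Row minima: R1 → -2, R2 → -4; maximin = -2.
Column maxima: E → -2, W → 6; minimax = -2.
Since maximin = minimax = -2, there is a saddle point and the value is -2.

-2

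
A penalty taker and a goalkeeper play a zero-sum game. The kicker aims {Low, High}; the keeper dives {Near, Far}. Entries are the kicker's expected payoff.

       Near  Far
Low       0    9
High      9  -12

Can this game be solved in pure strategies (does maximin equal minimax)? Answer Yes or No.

Row minima: Low → 0, High → -12; maximin = 0.
Column maxima: Near → 9, Far → 9; minimax = 9.
0 ≠ 9, so no pure-strategy equilibrium exists.

No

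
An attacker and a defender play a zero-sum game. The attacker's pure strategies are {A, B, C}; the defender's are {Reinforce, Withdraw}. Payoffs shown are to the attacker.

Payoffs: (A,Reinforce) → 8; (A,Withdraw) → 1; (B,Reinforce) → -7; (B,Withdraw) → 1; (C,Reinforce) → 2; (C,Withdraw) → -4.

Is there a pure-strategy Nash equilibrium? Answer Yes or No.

Row minima: A → 1, B → -7, C → -4; maximin = 1.
Column maxima: Reinforce → 8, Withdraw → 1; minimax = 1.
maximin = minimax = 1, so a saddle point exists.

Yes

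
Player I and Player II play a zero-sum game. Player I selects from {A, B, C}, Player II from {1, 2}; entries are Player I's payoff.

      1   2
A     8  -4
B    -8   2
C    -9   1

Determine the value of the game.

Row minima: A → -4, B → -8, C → -9; maximin = -4.
Column maxima: 1 → 8, 2 → 2; minimax = 2.
-4 ≠ 2, so there is no saddle point; optimal play is mixed.
C is strictly dominated by B, so Player I never plays it.
On the remaining 2×2 (A, B vs 1, 2):
Let Player I play A with probability p. Expected payoff against 1: 8p + (-8)(1−p) = 16p − 8; against 2: (-4)p + 2(1−p) = −6p + 2.
Setting these equal: 16p − 8 = −6p + 2 ⇒ 22p = 10 ⇒ p = 5/11, and the value is (16)·(5/11) − 8 = -8/11.
For Player II: with q = P(1), equating A's and B's payoffs gives 12q − 4 = −10q + 2 ⇒ q = 3/11.

-8/11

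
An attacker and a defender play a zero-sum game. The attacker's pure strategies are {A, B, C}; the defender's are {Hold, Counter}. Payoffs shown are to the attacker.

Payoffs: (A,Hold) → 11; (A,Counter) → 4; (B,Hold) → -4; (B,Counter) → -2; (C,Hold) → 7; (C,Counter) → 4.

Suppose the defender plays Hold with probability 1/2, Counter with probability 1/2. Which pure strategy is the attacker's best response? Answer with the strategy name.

Expected payoff of A: (1/2)·11 + (1/2)·4 = 15/2.
Expected payoff of B: (1/2)·(-4) + (1/2)·(-2) = -3.
Expected payoff of C: (1/2)·7 + (1/2)·4 = 11/2.
The largest is 15/2, so the attacker's best response is A.

A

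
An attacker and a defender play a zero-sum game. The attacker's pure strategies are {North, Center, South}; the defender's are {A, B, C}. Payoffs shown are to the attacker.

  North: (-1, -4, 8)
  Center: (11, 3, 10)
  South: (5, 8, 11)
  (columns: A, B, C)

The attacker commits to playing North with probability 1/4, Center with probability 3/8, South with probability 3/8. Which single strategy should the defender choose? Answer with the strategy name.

If the defender plays A, the attacker's expected payoff is (1/4)·(-1) + (3/8)·11 + (3/8)·5 = 23/4.
If the defender plays B, the attacker's expected payoff is (1/4)·(-4) + (3/8)·3 + (3/8)·8 = 25/8.
If the defender plays C, the attacker's expected payoff is (1/4)·8 + (3/8)·10 + (3/8)·11 = 79/8.
The defender minimizes the attacker's payoff; the smallest is 25/8, so the best response is B.

B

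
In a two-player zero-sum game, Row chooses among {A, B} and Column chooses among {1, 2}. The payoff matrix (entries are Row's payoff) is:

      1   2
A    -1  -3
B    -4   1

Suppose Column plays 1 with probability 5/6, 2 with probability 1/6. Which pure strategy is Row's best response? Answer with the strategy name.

Expected payoff of A: (5/6)·(-1) + (1/6)·(-3) = -4/3.
Expected payoff of B: (5/6)·(-4) + (1/6)·1 = -19/6.
The largest is -4/3, so Row's best response is A.

A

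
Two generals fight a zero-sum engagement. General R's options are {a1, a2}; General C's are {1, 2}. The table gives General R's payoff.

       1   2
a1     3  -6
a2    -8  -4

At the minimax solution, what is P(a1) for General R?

4/13

Row minima: a1 → -6, a2 → -8; maximin = -6.
Column maxima: 1 → 3, 2 → -4; minimax = -4.
-6 ≠ -4, so there is no saddle point; optimal play is mixed.
Let General R play a1 with probability p. Expected payoff against 1: 3p + (-8)(1−p) = 11p − 8; against 2: (-6)p + (-4)(1−p) = −2p − 4.
Setting these equal: 11p − 8 = −2p − 4 ⇒ 13p = 4 ⇒ p = 4/13, and the value is (11)·(4/13) − 8 = -60/13.
For General C: with q = P(1), equating a1's and a2's payoffs gives 9q − 6 = −4q − 4 ⇒ q = 2/13.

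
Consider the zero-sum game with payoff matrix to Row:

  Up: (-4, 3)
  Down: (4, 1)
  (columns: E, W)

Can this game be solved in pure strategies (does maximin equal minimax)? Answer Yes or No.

No

Row minima: Up → -4, Down → 1; maximin = 1.
Column maxima: E → 4, W → 3; minimax = 3.
1 ≠ 3, so no pure-strategy equilibrium exists.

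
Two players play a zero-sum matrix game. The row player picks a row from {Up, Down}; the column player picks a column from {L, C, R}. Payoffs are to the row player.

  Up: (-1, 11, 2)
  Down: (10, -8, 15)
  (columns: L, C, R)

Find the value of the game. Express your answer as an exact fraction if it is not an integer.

Row minima: Up → -1, Down → -8; maximin = -1.
Column maxima: L → 10, C → 11, R → 15; minimax = 10.
-1 ≠ 10, so there is no saddle point; optimal play is mixed.
R is strictly dominated by L (it gives the row player strictly more in every row), so the column player never plays it.
On the remaining 2×2 (Up, Down vs L, C):
Let the row player play Up with probability p. Expected payoff against L: (-1)p + 10(1−p) = −11p + 10; against C: 11p + (-8)(1−p) = 19p − 8.
Setting these equal: −11p + 10 = 19p − 8 ⇒ −30p = -18 ⇒ p = 3/5, and the value is (-11)·(3/5) + 10 = 17/5.
For the column player: with q = P(L), equating Up's and Down's payoffs gives −12q + 11 = 18q − 8 ⇒ q = 19/30.

17/5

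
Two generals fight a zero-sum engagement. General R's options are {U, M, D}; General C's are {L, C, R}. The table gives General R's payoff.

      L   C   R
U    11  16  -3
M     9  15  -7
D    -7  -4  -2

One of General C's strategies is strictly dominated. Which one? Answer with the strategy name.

C

L holds General R's payoff strictly below C in every row: 11 < 16, 9 < 15, -7 < -4.
So C is strictly dominated for General C.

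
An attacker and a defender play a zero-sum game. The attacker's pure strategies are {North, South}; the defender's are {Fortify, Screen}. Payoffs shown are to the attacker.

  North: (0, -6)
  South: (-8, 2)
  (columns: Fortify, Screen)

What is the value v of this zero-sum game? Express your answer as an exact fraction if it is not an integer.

-3

Row minima: North → -6, South → -8; maximin = -6.
Column maxima: Fortify → 0, Screen → 2; minimax = 0.
-6 ≠ 0, so there is no saddle point; optimal play is mixed.
Let the attacker play North with probability p. Expected payoff against Fortify: 0p + (-8)(1−p) = 8p − 8; against Screen: (-6)p + 2(1−p) = −8p + 2.
Setting these equal: 8p − 8 = −8p + 2 ⇒ 16p = 10 ⇒ p = 5/8, and the value is (8)·(5/8) − 8 = -3.
For the defender: with q = P(Fortify), equating North's and South's payoffs gives 6q − 6 = −10q + 2 ⇒ q = 1/2.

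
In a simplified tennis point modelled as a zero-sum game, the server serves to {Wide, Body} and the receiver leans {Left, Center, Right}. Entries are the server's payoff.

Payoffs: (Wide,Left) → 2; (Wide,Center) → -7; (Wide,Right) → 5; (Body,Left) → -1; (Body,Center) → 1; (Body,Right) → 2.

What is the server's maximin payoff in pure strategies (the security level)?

-1

Row minima: Wide → -7, Body → -1.
The best of these is -1.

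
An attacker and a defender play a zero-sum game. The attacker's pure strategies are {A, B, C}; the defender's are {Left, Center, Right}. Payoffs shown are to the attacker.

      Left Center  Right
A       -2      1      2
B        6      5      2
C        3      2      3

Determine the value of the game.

Row minima: A → -2, B → 2, C → 2; maximin = 2.
Column maxima: Left → 6, Center → 5, Right → 3; minimax = 3.
2 ≠ 3, so there is no saddle point; optimal play is mixed.
A is strictly dominated by C, so the attacker never plays it.
With A eliminated, Left is strictly dominated by Center (it gives the attacker strictly more in every remaining row), so the defender never plays it.
On the remaining 2×2 (B, C vs Center, Right):
Let the attacker play B with probability p. Expected payoff against Center: 5p + 2(1−p) = 3p + 2; against Right: 2p + 3(1−p) = −p + 3.
Setting these equal: 3p + 2 = −p + 3 ⇒ 4p = 1 ⇒ p = 1/4, and the value is (3)·(1/4) + 2 = 11/4.
For the defender: with q = P(Center), equating B's and C's payoffs gives 3q + 2 = −q + 3 ⇒ q = 1/4.

11/4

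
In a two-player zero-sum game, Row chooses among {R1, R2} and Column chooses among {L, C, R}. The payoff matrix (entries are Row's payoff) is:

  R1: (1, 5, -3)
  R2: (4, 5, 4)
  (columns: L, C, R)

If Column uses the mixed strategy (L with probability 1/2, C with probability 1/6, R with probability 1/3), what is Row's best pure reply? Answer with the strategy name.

Expected payoff of R1: (1/2)·1 + (1/6)·5 + (1/3)·(-3) = 1/3.
Expected payoff of R2: (1/2)·4 + (1/6)·5 + (1/3)·4 = 25/6.
The largest is 25/6, so Row's best response is R2.

R2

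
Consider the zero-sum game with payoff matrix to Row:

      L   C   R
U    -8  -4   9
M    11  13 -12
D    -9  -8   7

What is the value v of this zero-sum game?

3/40

Row minima: U → -8, M → -12, D → -9; maximin = -8.
Column maxima: L → 11, C → 13, R → 9; minimax = 9.
-8 ≠ 9, so there is no saddle point; optimal play is mixed.
D is strictly dominated by U, so Row never plays it.
C is strictly dominated by L (it gives Row strictly more in every row), so Column never plays it.
On the remaining 2×2 (U, M vs L, R):
Let Row play U with probability p. Expected payoff against L: (-8)p + 11(1−p) = −19p + 11; against R: 9p + (-12)(1−p) = 21p − 12.
Setting these equal: −19p + 11 = 21p − 12 ⇒ −40p = -23 ⇒ p = 23/40, and the value is (-19)·(23/40) + 11 = 3/40.
For Column: with q = P(L), equating U's and M's payoffs gives −17q + 9 = 23q − 12 ⇒ q = 21/40.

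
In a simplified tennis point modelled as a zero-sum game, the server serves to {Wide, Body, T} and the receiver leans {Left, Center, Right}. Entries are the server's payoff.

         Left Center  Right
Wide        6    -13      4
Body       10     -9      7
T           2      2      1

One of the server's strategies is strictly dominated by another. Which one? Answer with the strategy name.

Wide

Body gives a strictly higher payoff than Wide against every column: 10 > 6, -9 > -13, 7 > 4.
So Wide is strictly dominated and the server never plays it.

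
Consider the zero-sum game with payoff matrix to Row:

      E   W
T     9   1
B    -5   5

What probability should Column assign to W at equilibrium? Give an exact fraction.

7/9

Row minima: T → 1, B → -5; maximin = 1.
Column maxima: E → 9, W → 5; minimax = 5.
1 ≠ 5, so there is no saddle point; optimal play is mixed.
Let Row play T with probability p. Expected payoff against E: 9p + (-5)(1−p) = 14p − 5; against W: 1p + 5(1−p) = −4p + 5.
Setting these equal: 14p − 5 = −4p + 5 ⇒ 18p = 10 ⇒ p = 5/9, and the value is (14)·(5/9) − 5 = 25/9.
For Column: with q = P(E), equating T's and B's payoffs gives 8q + 1 = −10q + 5 ⇒ q = 2/9.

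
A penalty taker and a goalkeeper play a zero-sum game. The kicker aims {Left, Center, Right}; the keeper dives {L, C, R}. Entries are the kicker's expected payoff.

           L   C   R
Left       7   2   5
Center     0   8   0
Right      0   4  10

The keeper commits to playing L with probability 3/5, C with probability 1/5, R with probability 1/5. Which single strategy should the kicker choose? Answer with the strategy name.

Left

Expected payoff of Left: (3/5)·7 + (1/5)·2 + (1/5)·5 = 28/5.
Expected payoff of Center: (3/5)·0 + (1/5)·8 + (1/5)·0 = 8/5.
Expected payoff of Right: (3/5)·0 + (1/5)·4 + (1/5)·10 = 14/5.
The largest is 28/5, so the kicker's best response is Left.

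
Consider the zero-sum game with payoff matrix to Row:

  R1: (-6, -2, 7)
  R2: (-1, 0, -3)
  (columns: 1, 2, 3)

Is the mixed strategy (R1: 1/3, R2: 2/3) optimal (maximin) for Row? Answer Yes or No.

Against 1 this mix gives (1/3)·(-6) + (2/3)·(-1) = -8/3.
Against 2 this mix gives (1/3)·(-2) + (2/3)·0 = -2/3.
Against 3 this mix gives (1/3)·7 + (2/3)·(-3) = 1/3.
Column will play 1, holding Row to -8/3. Shifting weight toward the row that does better against 1 would raise this floor (the equalizing mix achieves -5/3 against both 1 and 3), so the proposed strategy is not optimal.

No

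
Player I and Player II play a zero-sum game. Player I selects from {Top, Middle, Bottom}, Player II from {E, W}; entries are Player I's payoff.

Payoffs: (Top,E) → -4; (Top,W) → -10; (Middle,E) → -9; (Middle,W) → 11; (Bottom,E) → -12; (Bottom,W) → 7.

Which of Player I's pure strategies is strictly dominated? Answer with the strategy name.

Bottom

Middle gives a strictly higher payoff than Bottom against every column: -9 > -12, 11 > 7.
So Bottom is strictly dominated and Player I never plays it.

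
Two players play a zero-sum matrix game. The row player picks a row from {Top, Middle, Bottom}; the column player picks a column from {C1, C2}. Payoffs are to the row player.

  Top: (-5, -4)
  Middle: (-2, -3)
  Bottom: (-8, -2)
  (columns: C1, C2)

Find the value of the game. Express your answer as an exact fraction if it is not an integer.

Row minima: Top → -5, Middle → -3, Bottom → -8; maximin = -3.
Column maxima: C1 → -2, C2 → -2; minimax = -2.
-3 ≠ -2, so there is no saddle point; optimal play is mixed.
Top is strictly dominated by Middle, so the row player never plays it.
On the remaining 2×2 (Middle, Bottom vs C1, C2):
Let the row player play Middle with probability p. Expected payoff against C1: (-2)p + (-8)(1−p) = 6p − 8; against C2: (-3)p + (-2)(1−p) = −p − 2.
Setting these equal: 6p − 8 = −p − 2 ⇒ 7p = 6 ⇒ p = 6/7, and the value is (6)·(6/7) − 8 = -20/7.
For the column player: with q = P(C1), equating Middle's and Bottom's payoffs gives q − 3 = −6q − 2 ⇒ q = 1/7.

-20/7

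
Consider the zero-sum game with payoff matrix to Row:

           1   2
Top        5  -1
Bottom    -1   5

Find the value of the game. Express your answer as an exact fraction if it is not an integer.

Row minima: Top → -1, Bottom → -1; maximin = -1.
Column maxima: 1 → 5, 2 → 5; minimax = 5.
-1 ≠ 5, so there is no saddle point; optimal play is mixed.
Let Row play Top with probability p. Expected payoff against 1: 5p + (-1)(1−p) = 6p − 1; against 2: (-1)p + 5(1−p) = −6p + 5.
Setting these equal: 6p − 1 = −6p + 5 ⇒ 12p = 6 ⇒ p = 1/2, and the value is (6)·(1/2) − 1 = 2.
For Column: with q = P(1), equating Top's and Bottom's payoffs gives 6q − 1 = −6q + 5 ⇒ q = 1/2.

2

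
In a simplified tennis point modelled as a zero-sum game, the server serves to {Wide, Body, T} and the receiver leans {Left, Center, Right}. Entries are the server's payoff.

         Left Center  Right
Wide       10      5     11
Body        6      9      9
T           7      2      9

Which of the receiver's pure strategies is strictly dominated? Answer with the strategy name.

Right

Left holds the server's payoff strictly below Right in every row: 10 < 11, 6 < 9, 7 < 9.
So Right is strictly dominated for the receiver.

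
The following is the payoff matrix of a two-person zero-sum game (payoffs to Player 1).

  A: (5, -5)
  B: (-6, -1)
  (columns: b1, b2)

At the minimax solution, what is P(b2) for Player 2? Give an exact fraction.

11/15

Row minima: A → -5, B → -6; maximin = -5.
Column maxima: b1 → 5, b2 → -1; minimax = -1.
-5 ≠ -1, so there is no saddle point; optimal play is mixed.
Let Player 1 play A with probability p. Expected payoff against b1: 5p + (-6)(1−p) = 11p − 6; against b2: (-5)p + (-1)(1−p) = −4p − 1.
Setting these equal: 11p − 6 = −4p − 1 ⇒ 15p = 5 ⇒ p = 1/3, and the value is (11)·(1/3) − 6 = -7/3.
For Player 2: with q = P(b1), equating A's and B's payoffs gives 10q − 5 = −5q − 1 ⇒ q = 4/15.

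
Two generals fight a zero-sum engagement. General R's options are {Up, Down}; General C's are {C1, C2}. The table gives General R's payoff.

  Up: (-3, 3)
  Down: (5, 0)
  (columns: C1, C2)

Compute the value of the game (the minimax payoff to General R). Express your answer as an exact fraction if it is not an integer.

15/11

Row minima: Up → -3, Down → 0; maximin = 0.
Column maxima: C1 → 5, C2 → 3; minimax = 3.
0 ≠ 3, so there is no saddle point; optimal play is mixed.
Let General R play Up with probability p. Expected payoff against C1: (-3)p + 5(1−p) = −8p + 5; against C2: 3p + 0(1−p) = 3p.
Setting these equal: −8p + 5 = 3p ⇒ −11p = -5 ⇒ p = 5/11, and the value is (-8)·(5/11) + 5 = 15/11.
For General C: with q = P(C1), equating Up's and Down's payoffs gives −6q + 3 = 5q ⇒ q = 3/11.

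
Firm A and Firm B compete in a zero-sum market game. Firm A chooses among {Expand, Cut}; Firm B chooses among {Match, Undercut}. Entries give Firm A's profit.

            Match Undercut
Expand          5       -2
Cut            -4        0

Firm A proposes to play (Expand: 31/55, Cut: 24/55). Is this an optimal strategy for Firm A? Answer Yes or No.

Against Match this mix gives (31/55)·5 + (24/55)·(-4) = 59/55.
Against Undercut this mix gives (31/55)·(-2) + (24/55)·0 = -62/55.
Firm B will play Undercut, holding Firm A to -62/55. Shifting weight toward the row that does better against Undercut would raise this floor (the equalizing mix achieves -8/11 against both Undercut and Match), so the proposed strategy is not optimal.

No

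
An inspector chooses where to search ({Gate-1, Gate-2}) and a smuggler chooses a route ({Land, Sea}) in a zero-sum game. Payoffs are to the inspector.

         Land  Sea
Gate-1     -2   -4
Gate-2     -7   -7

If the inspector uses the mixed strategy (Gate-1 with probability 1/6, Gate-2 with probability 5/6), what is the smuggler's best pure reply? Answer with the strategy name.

If the smuggler plays Land, the inspector's expected payoff is (1/6)·(-2) + (5/6)·(-7) = -37/6.
If the smuggler plays Sea, the inspector's expected payoff is (1/6)·(-4) + (5/6)·(-7) = -13/2.
The smuggler minimizes the inspector's payoff; the smallest is -13/2, so the best response is Sea.

Sea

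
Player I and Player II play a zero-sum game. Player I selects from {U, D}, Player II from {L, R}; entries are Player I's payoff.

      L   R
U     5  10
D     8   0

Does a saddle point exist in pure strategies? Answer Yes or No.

Row minima: U → 5, D → 0; maximin = 5.
Column maxima: L → 8, R → 10; minimax = 8.
5 ≠ 8, so no pure-strategy equilibrium exists.

No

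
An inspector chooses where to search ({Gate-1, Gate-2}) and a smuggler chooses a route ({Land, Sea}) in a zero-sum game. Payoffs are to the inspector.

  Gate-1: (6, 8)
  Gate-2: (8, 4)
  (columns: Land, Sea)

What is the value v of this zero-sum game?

Row minima: Gate-1 → 6, Gate-2 → 4; maximin = 6.
Column maxima: Land → 8, Sea → 8; minimax = 8.
6 ≠ 8, so there is no saddle point; optimal play is mixed.
Let the inspector play Gate-1 with probability p. Expected payoff against Land: 6p + 8(1−p) = −2p + 8; against Sea: 8p + 4(1−p) = 4p + 4.
Setting these equal: −2p + 8 = 4p + 4 ⇒ −6p = -4 ⇒ p = 2/3, and the value is (-2)·(2/3) + 8 = 20/3.
For the smuggler: with q = P(Land), equating Gate-1's and Gate-2's payoffs gives −2q + 8 = 4q + 4 ⇒ q = 2/3.

20/3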